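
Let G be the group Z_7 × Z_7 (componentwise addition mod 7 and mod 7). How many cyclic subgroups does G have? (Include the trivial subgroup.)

9

Each element a generates a cyclic subgroup ⟨a⟩; distinct elements may generate the same one (a cyclic group of order d has φ(d) generators).
Cyclic subgroups by order — order 1: 1; order 7: 8.
Total: 9.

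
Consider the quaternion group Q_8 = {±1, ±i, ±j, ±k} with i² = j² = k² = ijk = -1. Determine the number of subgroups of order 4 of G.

3

|G| = 8 and 4 | 8, so subgroups of order 4 are possible by Lagrange.
The subgroups of order 4 are: {1, -1, i, -i}; {1, -1, j, -j}; {1, -1, k, -k}.
So G has 3 subgroups of order 4.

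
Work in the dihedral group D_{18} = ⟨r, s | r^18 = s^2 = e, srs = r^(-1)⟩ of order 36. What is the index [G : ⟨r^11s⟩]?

18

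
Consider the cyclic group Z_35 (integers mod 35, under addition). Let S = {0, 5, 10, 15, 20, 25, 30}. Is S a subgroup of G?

Yes

|S| = 7 divides |G| = 35, consistent with Lagrange.
S contains the identity, every element's inverse is in S, and S is closed under +: it is a subgroup.
In fact S = ⟨20⟩.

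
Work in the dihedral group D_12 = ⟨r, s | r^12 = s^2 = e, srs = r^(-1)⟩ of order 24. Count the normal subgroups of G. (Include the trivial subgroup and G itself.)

9

G has 34 subgroups. Checking conjugation-invariance by order — order 1: 1/1 normal; order 2: 1/13 normal; order 3: 1/1 normal; order 4: 1/7 normal; order 6: 1/5 normal; order 8: 0/3 normal; order 12: 3/3 normal; order 24: 1/1 normal.
Total normal subgroups: 9.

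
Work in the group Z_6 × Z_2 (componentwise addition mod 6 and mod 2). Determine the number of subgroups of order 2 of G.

3

|G| = 12 and 2 | 12, so subgroups of order 2 are possible by Lagrange.
The subgroups of order 2 are: {(0,0), (0,1)}; {(0,0), (3,0)}; {(0,0), (3,1)}.
So G has 3 subgroups of order 2.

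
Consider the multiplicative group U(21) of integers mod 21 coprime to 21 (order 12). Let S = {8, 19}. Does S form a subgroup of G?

No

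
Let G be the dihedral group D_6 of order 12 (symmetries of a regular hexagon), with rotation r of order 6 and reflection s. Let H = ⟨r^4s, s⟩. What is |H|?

6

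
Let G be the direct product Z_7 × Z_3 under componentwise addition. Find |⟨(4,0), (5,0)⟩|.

|⟨(4,0)⟩| = 7 and |⟨(5,0)⟩| = 7, so |H| is a multiple of lcm(7, 7) = 7 and divides |G| = 21.
Closing under the operation: H = {(0,0), (1,0), (2,0), (3,0), (4,0), (5,0), (6,0)}, so |H| = 7.

7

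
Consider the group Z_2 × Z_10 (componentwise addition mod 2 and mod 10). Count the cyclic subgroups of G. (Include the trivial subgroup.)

8

Each element a generates a cyclic subgroup ⟨a⟩; distinct elements may generate the same one (a cyclic group of order d has φ(d) generators).
Cyclic subgroups by order — order 1: 1; order 2: 3; order 5: 1; order 10: 3.
Total: 8.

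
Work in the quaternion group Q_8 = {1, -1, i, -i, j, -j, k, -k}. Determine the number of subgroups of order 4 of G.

|G| = 8 and 4 | 8, so subgroups of order 4 are possible by Lagrange.
The subgroups of order 4 are: {1, -1, i, -i}; {1, -1, j, -j}; {1, -1, k, -k}.
So G has 3 subgroups of order 4.

3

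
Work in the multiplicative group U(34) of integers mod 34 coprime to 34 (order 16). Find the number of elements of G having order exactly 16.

8

The elements of order 16 are: 3, 5, 7, 11, 23, 27, 29, 31.
That's 8.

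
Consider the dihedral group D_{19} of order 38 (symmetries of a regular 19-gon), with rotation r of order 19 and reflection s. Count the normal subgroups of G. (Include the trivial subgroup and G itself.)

G has 22 subgroups. Checking conjugation-invariance by order — order 1: 1/1 normal; order 2: 0/19 normal; order 19: 1/1 normal; order 38: 1/1 normal.
Total normal subgroups: 3.

3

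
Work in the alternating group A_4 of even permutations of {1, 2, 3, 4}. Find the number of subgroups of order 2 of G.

|G| = 12 and 2 | 12, so subgroups of order 2 are possible by Lagrange.
The subgroups of order 2 are: {e, (1 2)(3 4)}; {e, (1 3)(2 4)}; {e, (1 4)(2 3)}.
So G has 3 subgroups of order 2.

3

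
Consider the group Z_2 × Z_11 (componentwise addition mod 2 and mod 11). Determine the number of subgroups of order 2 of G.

1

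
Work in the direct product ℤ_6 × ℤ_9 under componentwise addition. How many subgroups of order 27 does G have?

1

|G| = 54 and 27 | 54, so subgroups of order 27 are possible by Lagrange.
The subgroups of order 27 are: {(0,0), (0,1), (0,2), (0,3), (0,4), (0,5), (0,6), (0,7), (0,8), (2,0), (2,1), (2,2), (2,3), (2,4), (2,5), (2,6), (2,7), (2,8), (4,0), (4,1), (4,2), (4,3), (4,4), (4,5), (4,6), (4,7), (4,8)}.
So G has 1 subgroup of order 27.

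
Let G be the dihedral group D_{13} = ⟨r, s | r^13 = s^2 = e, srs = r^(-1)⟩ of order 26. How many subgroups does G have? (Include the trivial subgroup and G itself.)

|G| = 26, so by Lagrange every subgroup order divides 26. Divisors: 1, 2, 13, 26.
Subgroups by order — order 1: 1; order 2: 13; order 13: 1; order 26: 1.
Total: 1 + 13 + 1 + 1 = 16.

16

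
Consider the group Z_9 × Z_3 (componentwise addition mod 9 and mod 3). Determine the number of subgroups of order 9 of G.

4

|G| = 27 and 9 | 27, so subgroups of order 9 are possible by Lagrange.
The subgroups of order 9 are: {(0,0), (0,1), (0,2), (3,0), (3,1), (3,2), (6,0), (6,1), (6,2)}; {(0,0), (1,0), (2,0), (3,0), (4,0), (5,0), (6,0), (7,0), (8,0)}; {(0,0), (1,1), (2,2), (3,0), (4,1), (5,2), (6,0), (7,1), (8,2)}; {(0,0), (1,2), (2,1), (3,0), (4,2), (5,1), (6,0), (7,2), (8,1)}.
So G has 4 subgroups of order 9.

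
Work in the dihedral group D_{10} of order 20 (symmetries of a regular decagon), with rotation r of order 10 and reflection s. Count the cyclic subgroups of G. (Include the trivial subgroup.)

14

Each element a generates a cyclic subgroup ⟨a⟩; distinct elements may generate the same one (a cyclic group of order d has φ(d) generators).
Cyclic subgroups by order — order 1: 1; order 2: 11; order 5: 1; order 10: 1.
Total: 14.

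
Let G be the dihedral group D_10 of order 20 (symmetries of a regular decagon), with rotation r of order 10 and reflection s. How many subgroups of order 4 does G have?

|G| = 20 and 4 | 20, so subgroups of order 4 are possible by Lagrange.
The subgroups of order 4 are: {e, r^5, r^2s, r^7s}; {e, r^5, r^3s, r^8s}; {e, r^5, r^4s, r^9s}; {e, r^5, s, r^5s}; … (5 in all).
So G has 5 subgroups of order 4.

5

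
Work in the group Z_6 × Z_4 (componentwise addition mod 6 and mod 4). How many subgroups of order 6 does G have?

|G| = 24 and 6 | 24, so subgroups of order 6 are possible by Lagrange.
The subgroups of order 6 are: {(0,0), (0,2), (2,0), (2,2), (4,0), (4,2)}; {(0,0), (1,0), (2,0), (3,0), (4,0), (5,0)}; {(0,0), (1,2), (2,0), (3,2), (4,0), (5,2)}.
So G has 3 subgroups of order 6.

3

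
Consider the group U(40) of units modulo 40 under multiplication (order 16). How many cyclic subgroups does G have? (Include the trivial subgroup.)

12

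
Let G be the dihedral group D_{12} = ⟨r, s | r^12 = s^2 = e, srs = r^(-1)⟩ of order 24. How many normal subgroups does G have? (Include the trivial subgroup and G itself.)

9

G has 34 subgroups. Checking conjugation-invariance by order — order 1: 1/1 normal; order 2: 1/13 normal; order 3: 1/1 normal; order 4: 1/7 normal; order 6: 1/5 normal; order 8: 0/3 normal; order 12: 3/3 normal; order 24: 1/1 normal.
Total normal subgroups: 9.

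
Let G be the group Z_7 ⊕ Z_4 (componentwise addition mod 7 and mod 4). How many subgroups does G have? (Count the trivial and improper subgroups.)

|G| = 28, so by Lagrange every subgroup order divides 28. Divisors: 1, 2, 4, 7, 14, 28.
Subgroups by order — order 1: 1; order 2: 1; order 4: 1; order 7: 1; order 14: 1; order 28: 1.
Total: 1 + 1 + 1 + 1 + 1 + 1 = 6.

6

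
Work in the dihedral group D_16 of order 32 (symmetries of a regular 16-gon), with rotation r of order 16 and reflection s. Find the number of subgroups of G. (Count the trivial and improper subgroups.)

|G| = 32, so by Lagrange every subgroup order divides 32. Divisors: 1, 2, 4, 8, 16, 32.
Subgroups by order — order 1: 1; order 2: 17; order 4: 9; order 8: 5; order 16: 3; order 32: 1.
Total: 1 + 17 + 9 + 5 + 3 + 1 = 36.

36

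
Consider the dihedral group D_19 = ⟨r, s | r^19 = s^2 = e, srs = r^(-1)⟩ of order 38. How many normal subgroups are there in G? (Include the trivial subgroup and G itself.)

G has 22 subgroups. Checking conjugation-invariance by order — order 1: 1/1 normal; order 2: 0/19 normal; order 19: 1/1 normal; order 38: 1/1 normal.
Total normal subgroups: 3.

3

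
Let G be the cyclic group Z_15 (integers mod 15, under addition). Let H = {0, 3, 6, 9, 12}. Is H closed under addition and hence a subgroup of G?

Yes

|H| = 5 divides |G| = 15, consistent with Lagrange.
H contains the identity, every element's inverse is in H, and H is closed under +: it is a subgroup.
In fact H = ⟨3⟩.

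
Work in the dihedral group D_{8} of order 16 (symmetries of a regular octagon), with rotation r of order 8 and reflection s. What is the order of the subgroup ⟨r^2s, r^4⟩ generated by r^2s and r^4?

|⟨r^2s⟩| = 2 and |⟨r^4⟩| = 2, so |H| is a multiple of lcm(2, 2) = 2 and divides |G| = 16.
Closing under the operation: H = {e, r^4, r^2s, r^6s}, so |H| = 4.

4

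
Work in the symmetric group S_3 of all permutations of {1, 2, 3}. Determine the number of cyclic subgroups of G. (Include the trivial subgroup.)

A cyclic subgroup of order d is generated by each of its φ(d) elements of order d, so the cyclic subgroups of order d number (#elements of order d)/φ(d).
Cyclic subgroups by order — order 1: 1; order 2: 3; order 3: 1.
Total: 5.

5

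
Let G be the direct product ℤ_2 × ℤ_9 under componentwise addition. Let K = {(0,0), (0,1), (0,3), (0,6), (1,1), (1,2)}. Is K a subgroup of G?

No

(0,1) ∈ K but its inverse (0,8) ∉ K, so K is not a subgroup.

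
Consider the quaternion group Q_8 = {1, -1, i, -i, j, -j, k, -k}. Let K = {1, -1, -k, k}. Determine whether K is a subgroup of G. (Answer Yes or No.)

Yes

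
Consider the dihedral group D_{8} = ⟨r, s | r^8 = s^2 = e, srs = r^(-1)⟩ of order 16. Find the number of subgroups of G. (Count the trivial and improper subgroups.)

19

|G| = 16, so by Lagrange every subgroup order divides 16. Divisors: 1, 2, 4, 8, 16.
Subgroups by order — order 1: 1; order 2: 9; order 4: 5; order 8: 3; order 16: 1.
Total: 1 + 9 + 5 + 3 + 1 = 19.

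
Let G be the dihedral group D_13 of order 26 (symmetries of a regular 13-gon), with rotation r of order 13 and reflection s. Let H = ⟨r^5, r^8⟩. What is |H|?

13

|⟨r^5⟩| = 13 and |⟨r^8⟩| = 13, so |H| is a multiple of lcm(13, 13) = 13 and divides |G| = 26.
Closing under the operation: H = {e, r, r^2, r^3, r^4, r^5, r^6, r^7, r^8, r^9, r^10, r^11, r^12}, so |H| = 13.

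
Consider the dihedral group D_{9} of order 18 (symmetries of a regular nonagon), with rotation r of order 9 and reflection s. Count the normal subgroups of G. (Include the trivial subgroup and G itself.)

G has 16 subgroups. Checking conjugation-invariance by order — order 1: 1/1 normal; order 2: 0/9 normal; order 3: 1/1 normal; order 6: 0/3 normal; order 9: 1/1 normal; order 18: 1/1 normal.
Total normal subgroups: 4.

4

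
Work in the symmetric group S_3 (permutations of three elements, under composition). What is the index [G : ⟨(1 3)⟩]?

|⟨(1 3)⟩| = 2 and |G| = 6.
By Lagrange, [G : H] = |G|/|H| = 6/2 = 3.

3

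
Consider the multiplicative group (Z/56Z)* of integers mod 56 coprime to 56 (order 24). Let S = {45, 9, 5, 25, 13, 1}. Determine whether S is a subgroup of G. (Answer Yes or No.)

|S| = 6 divides |G| = 24, consistent with Lagrange.
S contains the identity, every element's inverse is in S, and S is closed under ·: it is a subgroup.
In fact S = ⟨45⟩.

Yes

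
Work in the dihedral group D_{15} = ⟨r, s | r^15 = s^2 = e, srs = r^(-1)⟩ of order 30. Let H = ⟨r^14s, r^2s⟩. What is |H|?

10

|⟨r^14s⟩| = 2 and |⟨r^2s⟩| = 2, so |H| is a multiple of lcm(2, 2) = 2 and divides |G| = 30.
Closing under the operation: H = {e, r^3, r^6, r^9, r^12, r^2s, r^5s, r^8s, r^11s, r^14s}, so |H| = 10.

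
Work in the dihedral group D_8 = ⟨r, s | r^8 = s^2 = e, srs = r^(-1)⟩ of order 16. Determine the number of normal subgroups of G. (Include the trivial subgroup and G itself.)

7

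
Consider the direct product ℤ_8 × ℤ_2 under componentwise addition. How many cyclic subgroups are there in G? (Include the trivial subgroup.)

8

A cyclic subgroup of order d is generated by each of its φ(d) elements of order d, so the cyclic subgroups of order d number (#elements of order d)/φ(d).
Cyclic subgroups by order — order 1: 1; order 2: 3; order 4: 2; order 8: 2.
Total: 8.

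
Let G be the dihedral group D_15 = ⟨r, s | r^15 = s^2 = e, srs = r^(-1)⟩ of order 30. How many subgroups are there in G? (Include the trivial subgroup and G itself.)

|G| = 30, so by Lagrange every subgroup order divides 30. Divisors: 1, 2, 3, 5, 6, 10, 15, 30.
Subgroups by order — order 1: 1; order 2: 15; order 3: 1; order 5: 1; order 6: 5; order 10: 3; order 15: 1; order 30: 1.
Total: 1 + 15 + 1 + 1 + 5 + 3 + 1 + 1 = 28.

28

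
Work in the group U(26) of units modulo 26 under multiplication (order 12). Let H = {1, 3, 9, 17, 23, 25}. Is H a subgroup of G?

Yes

|H| = 6 divides |G| = 12, consistent with Lagrange.
H contains the identity, every element's inverse is in H, and H is closed under ·: it is a subgroup.
In fact H = ⟨17⟩.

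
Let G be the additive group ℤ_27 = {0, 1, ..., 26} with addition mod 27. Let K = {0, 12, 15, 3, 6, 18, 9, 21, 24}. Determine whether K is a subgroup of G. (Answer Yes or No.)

|K| = 9 divides |G| = 27, consistent with Lagrange.
K contains the identity, every element's inverse is in K, and K is closed under +: it is a subgroup.
In fact K = ⟨3⟩.

Yes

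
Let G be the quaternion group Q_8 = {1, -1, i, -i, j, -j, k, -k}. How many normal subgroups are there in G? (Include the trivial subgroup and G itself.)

6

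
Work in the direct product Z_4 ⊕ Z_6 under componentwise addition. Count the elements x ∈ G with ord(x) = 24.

An element (a,b) has order lcm(ord(a), ord(b)); count pairs with lcm equal to 24.
Enumerating gives 0 such elements.

0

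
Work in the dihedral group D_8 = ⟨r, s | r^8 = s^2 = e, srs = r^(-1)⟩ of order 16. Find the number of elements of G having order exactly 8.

4

The elements of order 8 are: r, r^3, r^5, r^7.
That's 4.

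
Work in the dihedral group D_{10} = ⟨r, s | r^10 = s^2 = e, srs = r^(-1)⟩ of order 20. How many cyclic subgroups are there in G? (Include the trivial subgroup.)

14

Group the elements of G by the cyclic subgroup they generate; each cyclic subgroup of order d accounts for φ(d) elements.
Cyclic subgroups by order — order 1: 1; order 2: 11; order 5: 1; order 10: 1.
Total: 14.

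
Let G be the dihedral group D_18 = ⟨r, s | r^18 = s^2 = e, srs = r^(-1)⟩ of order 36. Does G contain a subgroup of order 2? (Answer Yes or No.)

Yes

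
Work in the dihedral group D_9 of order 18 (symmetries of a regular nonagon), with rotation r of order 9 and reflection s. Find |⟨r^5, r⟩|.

9

|⟨r^5⟩| = 9 and |⟨r⟩| = 9, so |H| is a multiple of lcm(9, 9) = 9 and divides |G| = 18.
Closing under the operation: H = {e, r, r^2, r^3, r^4, r^5, r^6, r^7, r^8}, so |H| = 9.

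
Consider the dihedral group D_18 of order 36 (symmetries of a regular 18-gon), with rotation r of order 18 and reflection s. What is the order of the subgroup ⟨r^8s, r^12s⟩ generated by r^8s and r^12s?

|⟨r^8s⟩| = 2 and |⟨r^12s⟩| = 2, so |H| is a multiple of lcm(2, 2) = 2 and divides |G| = 36.
Closing under the operation: H = {e, r^2, r^4, r^6, r^8, r^10, r^12, r^14, r^16, s, r^2s, r^4s, r^6s, r^8s, r^10s, r^12s, r^14s, r^16s}, so |H| = 18.

18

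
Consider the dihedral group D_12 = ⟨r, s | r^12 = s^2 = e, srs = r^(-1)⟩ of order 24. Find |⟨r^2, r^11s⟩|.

12

|⟨r^2⟩| = 6 and |⟨r^11s⟩| = 2, so |H| is a multiple of lcm(6, 2) = 6 and divides |G| = 24.
Closing under the operation: H = {e, r^2, r^4, r^6, r^8, r^10, rs, r^3s, r^5s, r^7s, r^9s, r^11s}, so |H| = 12.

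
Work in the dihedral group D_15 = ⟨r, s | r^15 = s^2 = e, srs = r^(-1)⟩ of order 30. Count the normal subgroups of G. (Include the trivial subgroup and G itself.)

5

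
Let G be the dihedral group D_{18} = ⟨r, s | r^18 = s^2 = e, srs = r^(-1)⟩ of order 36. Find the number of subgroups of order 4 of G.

9

|G| = 36 and 4 | 36, so subgroups of order 4 are possible by Lagrange.
The subgroups of order 4 are: {e, r^9, rs, r^10s}; {e, r^9, r^2s, r^11s}; {e, r^9, r^3s, r^12s}; {e, r^9, r^4s, r^13s}; … (9 in all).
So G has 9 subgroups of order 4.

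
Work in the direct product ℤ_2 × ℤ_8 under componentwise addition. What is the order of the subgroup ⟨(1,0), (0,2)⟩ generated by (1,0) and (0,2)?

8

|⟨(1,0)⟩| = 2 and |⟨(0,2)⟩| = 4, so |H| is a multiple of lcm(2, 4) = 4 and divides |G| = 16.
Closing under the operation: H = {(0,0), (0,2), (0,4), (0,6), (1,0), (1,2), (1,4), (1,6)}, so |H| = 8.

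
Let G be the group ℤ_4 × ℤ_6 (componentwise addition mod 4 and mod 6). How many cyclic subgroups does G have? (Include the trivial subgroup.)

12

Group the elements of G by the cyclic subgroup they generate; each cyclic subgroup of order d accounts for φ(d) elements.
Cyclic subgroups by order — order 1: 1; order 2: 3; order 3: 1; order 4: 2; order 6: 3; order 12: 2.
Total: 12.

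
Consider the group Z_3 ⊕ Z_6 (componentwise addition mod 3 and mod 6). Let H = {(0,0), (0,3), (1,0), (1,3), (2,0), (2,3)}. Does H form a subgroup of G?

|H| = 6 divides |G| = 18, consistent with Lagrange.
H contains the identity, every element's inverse is in H, and H is closed under +: it is a subgroup.
In fact H = ⟨(2,3)⟩.

Yes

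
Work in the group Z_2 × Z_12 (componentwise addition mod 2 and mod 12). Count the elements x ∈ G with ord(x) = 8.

0

An element (a,b) has order lcm(ord(a), ord(b)); count pairs with lcm equal to 8.
Enumerating gives 0 such elements.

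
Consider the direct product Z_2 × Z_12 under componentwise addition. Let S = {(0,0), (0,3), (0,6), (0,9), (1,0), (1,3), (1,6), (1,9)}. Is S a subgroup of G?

Yes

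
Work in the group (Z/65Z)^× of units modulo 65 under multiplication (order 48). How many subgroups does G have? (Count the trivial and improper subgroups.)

30

|G| = 48, so by Lagrange every subgroup order divides 48. Divisors: 1, 2, 3, 4, 6, 8, 12, 16, 24, 48.
Subgroups by order — order 1: 1; order 2: 3; order 3: 1; order 4: 7; order 6: 3; order 8: 3; order 12: 7; order 16: 1; order 24: 3; order 48: 1.
Total: 1 + 3 + 1 + 7 + 3 + 3 + 7 + 1 + 3 + 1 = 30.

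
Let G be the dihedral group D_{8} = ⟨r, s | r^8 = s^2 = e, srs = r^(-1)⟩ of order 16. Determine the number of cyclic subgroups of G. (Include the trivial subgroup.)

12

Group the elements of G by the cyclic subgroup they generate; each cyclic subgroup of order d accounts for φ(d) elements.
Cyclic subgroups by order — order 1: 1; order 2: 9; order 4: 1; order 8: 1.
Total: 12.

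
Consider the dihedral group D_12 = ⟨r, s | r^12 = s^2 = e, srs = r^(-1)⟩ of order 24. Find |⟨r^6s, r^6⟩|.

4

|⟨r^6s⟩| = 2 and |⟨r^6⟩| = 2, so |H| is a multiple of lcm(2, 2) = 2 and divides |G| = 24.
Closing under the operation: H = {e, r^6, s, r^6s}, so |H| = 4.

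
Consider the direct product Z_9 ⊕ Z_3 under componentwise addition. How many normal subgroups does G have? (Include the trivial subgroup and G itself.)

10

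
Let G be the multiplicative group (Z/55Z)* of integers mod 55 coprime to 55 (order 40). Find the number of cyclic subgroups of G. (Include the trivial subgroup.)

Group the elements of G by the cyclic subgroup they generate; each cyclic subgroup of order d accounts for φ(d) elements.
Cyclic subgroups by order — order 1: 1; order 2: 3; order 4: 2; order 5: 1; order 10: 3; order 20: 2.
Total: 12.

12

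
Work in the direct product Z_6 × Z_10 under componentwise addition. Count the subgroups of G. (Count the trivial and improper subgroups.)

|G| = 60, so by Lagrange every subgroup order divides 60. Divisors: 1, 2, 3, 4, 5, 6, 10, 12, 15, 20, 30, 60.
Subgroups by order — order 1: 1; order 2: 3; order 3: 1; order 4: 1; order 5: 1; order 6: 3; order 10: 3; order 12: 1; order 15: 1; order 20: 1; order 30: 3; order 60: 1.
Total: 1 + 3 + 1 + 1 + 1 + 3 + 3 + 1 + 1 + 1 + 3 + 1 = 20.

20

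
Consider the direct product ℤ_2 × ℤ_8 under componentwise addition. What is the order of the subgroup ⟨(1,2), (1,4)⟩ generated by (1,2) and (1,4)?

8

|⟨(1,2)⟩| = 4 and |⟨(1,4)⟩| = 2, so |H| is a multiple of lcm(4, 2) = 4 and divides |G| = 16.
Closing under the operation: H = {(0,0), (0,2), (0,4), (0,6), (1,0), (1,2), (1,4), (1,6)}, so |H| = 8.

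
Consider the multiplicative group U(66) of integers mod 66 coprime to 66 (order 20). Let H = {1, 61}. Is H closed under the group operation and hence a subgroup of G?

No

61 ∈ H but its inverse 13 ∉ H, so H is not a subgroup.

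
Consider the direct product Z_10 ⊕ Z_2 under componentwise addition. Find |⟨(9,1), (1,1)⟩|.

|⟨(9,1)⟩| = 10 and |⟨(1,1)⟩| = 10, so |H| is a multiple of lcm(10, 10) = 10 and divides |G| = 20.
Closing under the operation: H = {(0,0), (1,1), (2,0), (3,1), (4,0), (5,1), (6,0), (7,1), (8,0), (9,1)}, so |H| = 10.

10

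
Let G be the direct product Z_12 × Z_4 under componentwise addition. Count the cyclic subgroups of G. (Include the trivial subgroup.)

Group the elements of G by the cyclic subgroup they generate; each cyclic subgroup of order d accounts for φ(d) elements.
Cyclic subgroups by order — order 1: 1; order 2: 3; order 3: 1; order 4: 6; order 6: 3; order 12: 6.
Total: 20.

20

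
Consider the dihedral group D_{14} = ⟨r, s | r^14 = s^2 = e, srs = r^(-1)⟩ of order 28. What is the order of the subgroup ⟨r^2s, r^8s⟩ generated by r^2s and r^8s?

14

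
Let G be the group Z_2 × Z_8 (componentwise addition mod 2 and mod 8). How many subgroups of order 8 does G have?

|G| = 16 and 8 | 16, so subgroups of order 8 are possible by Lagrange.
The subgroups of order 8 are: {(0,0), (0,1), (0,2), (0,3), (0,4), (0,5), (0,6), (0,7)}; {(0,0), (0,2), (0,4), (0,6), (1,0), (1,2), (1,4), (1,6)}; {(0,0), (0,2), (0,4), (0,6), (1,1), (1,3), (1,5), (1,7)}.
So G has 3 subgroups of order 8.

3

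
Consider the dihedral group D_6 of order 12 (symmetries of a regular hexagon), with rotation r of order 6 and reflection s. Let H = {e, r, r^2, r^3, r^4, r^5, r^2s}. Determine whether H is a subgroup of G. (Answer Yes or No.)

No

|H| = 7 does not divide |G| = 12, so by Lagrange H is not a subgroup.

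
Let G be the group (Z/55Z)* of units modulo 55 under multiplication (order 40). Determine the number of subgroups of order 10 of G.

3

|G| = 40 and 10 | 40, so subgroups of order 10 are possible by Lagrange.
The subgroups of order 10 are: {1, 4, 9, 14, 16, 26, 31, 34, 36, 49}; {1, 16, 19, 24, 26, 29, 31, 36, 39, 54}; {1, 6, 16, 21, 26, 31, 36, 41, 46, 51}.
So G has 3 subgroups of order 10.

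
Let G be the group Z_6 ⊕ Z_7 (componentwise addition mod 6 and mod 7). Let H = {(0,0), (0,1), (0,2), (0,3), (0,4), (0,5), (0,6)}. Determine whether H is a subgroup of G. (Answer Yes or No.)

|H| = 7 divides |G| = 42, consistent with Lagrange.
H contains the identity, every element's inverse is in H, and H is closed under +: it is a subgroup.
In fact H = ⟨(0,1)⟩.

Yes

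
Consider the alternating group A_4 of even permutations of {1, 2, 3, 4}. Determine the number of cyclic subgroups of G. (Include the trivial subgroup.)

8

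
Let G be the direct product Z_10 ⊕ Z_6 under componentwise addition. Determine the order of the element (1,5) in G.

30

The order of (1,5) in Z_10 × Z_6 is lcm(ord(1) in Z_10, ord(5) in Z_6).
ord(1) = 10 and ord(5) = 6, so |⟨(1,5)⟩| = lcm(10, 6) = 30.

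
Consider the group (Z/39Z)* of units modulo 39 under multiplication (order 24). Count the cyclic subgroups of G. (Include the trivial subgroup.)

12

A cyclic subgroup of order d is generated by each of its φ(d) elements of order d, so the cyclic subgroups of order d number (#elements of order d)/φ(d).
Cyclic subgroups by order — order 1: 1; order 2: 3; order 3: 1; order 4: 2; order 6: 3; order 12: 2.
Total: 12.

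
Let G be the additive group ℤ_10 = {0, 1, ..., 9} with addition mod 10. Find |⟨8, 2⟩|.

5

|⟨8⟩| = 5 and |⟨2⟩| = 5, so |H| is a multiple of lcm(5, 5) = 5 and divides |G| = 10.
Closing under the operation: H = {0, 2, 4, 6, 8}, so |H| = 5.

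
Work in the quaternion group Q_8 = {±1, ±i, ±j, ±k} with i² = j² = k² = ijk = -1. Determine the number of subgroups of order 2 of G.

|G| = 8 and 2 | 8, so subgroups of order 2 are possible by Lagrange.
The subgroups of order 2 are: {1, -1}.
So G has 1 subgroup of order 2.

1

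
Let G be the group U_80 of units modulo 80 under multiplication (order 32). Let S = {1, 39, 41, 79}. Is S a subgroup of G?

|S| = 4 divides |G| = 32, consistent with Lagrange.
S contains the identity, every element's inverse is in S, and S is closed under ·: it is a subgroup.

Yes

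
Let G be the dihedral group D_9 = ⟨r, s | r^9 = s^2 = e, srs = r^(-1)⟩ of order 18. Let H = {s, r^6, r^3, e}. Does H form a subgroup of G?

No

|H| = 4 does not divide |G| = 18, so by Lagrange H is not a subgroup.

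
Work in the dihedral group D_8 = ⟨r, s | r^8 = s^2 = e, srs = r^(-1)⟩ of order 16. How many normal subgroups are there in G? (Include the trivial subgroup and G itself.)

7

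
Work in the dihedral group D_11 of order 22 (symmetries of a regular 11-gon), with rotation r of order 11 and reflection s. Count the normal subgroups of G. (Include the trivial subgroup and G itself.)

G has 14 subgroups. Checking conjugation-invariance by order — order 1: 1/1 normal; order 2: 0/11 normal; order 11: 1/1 normal; order 22: 1/1 normal.
Total normal subgroups: 3.

3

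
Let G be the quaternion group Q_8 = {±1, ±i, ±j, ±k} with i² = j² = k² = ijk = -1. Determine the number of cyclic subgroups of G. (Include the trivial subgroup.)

Each element a generates a cyclic subgroup ⟨a⟩; distinct elements may generate the same one (a cyclic group of order d has φ(d) generators).
Cyclic subgroups by order — order 1: 1; order 2: 1; order 4: 3.
Total: 5.

5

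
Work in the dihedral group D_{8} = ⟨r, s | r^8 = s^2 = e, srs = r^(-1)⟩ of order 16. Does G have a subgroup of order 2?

Yes

2 | 16. A subgroup of order 2 is {e, r^2s}.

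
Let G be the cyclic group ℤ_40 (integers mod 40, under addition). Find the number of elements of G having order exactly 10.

In a cyclic group of order 40, the number of elements of order d (for d | 40) is φ(d).
φ(10) = 4.

4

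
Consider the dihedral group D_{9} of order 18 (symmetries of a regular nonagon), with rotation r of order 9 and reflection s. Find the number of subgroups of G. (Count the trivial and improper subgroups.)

|G| = 18, so by Lagrange every subgroup order divides 18. Divisors: 1, 2, 3, 6, 9, 18.
Subgroups by order — order 1: 1; order 2: 9; order 3: 1; order 6: 3; order 9: 1; order 18: 1.
Total: 1 + 9 + 1 + 3 + 1 + 1 = 16.

16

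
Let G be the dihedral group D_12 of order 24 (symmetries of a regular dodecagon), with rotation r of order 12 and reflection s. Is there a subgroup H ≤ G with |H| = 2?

2 | 24. A subgroup of order 2 is {e, r^10s}.

Yes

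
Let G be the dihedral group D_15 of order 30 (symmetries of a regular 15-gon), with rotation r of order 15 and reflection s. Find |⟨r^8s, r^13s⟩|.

6

|⟨r^8s⟩| = 2 and |⟨r^13s⟩| = 2, so |H| is a multiple of lcm(2, 2) = 2 and divides |G| = 30.
Closing under the operation: H = {e, r^5, r^10, r^3s, r^8s, r^13s}, so |H| = 6.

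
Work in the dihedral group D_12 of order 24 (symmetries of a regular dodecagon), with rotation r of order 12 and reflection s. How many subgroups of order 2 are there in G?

13

|G| = 24 and 2 | 24, so subgroups of order 2 are possible by Lagrange.
The subgroups of order 2 are: {e, r^10s}; {e, r^11s}; {e, r^2s}; {e, r^3s}; … (13 in all).
So G has 13 subgroups of order 2.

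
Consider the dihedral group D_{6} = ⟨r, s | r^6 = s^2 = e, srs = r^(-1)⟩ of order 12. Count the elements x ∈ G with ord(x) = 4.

No element of G has order 4 (even though 4 | 12).

0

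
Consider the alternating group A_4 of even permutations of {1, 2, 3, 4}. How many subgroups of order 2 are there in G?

|G| = 12 and 2 | 12, so subgroups of order 2 are possible by Lagrange.
The subgroups of order 2 are: {e, (1 2)(3 4)}; {e, (1 3)(2 4)}; {e, (1 4)(2 3)}.
So G has 3 subgroups of order 2.

3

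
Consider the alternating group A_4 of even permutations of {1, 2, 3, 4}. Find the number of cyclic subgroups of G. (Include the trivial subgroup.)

8

Each element a generates a cyclic subgroup ⟨a⟩; distinct elements may generate the same one (a cyclic group of order d has φ(d) generators).
Cyclic subgroups by order — order 1: 1; order 2: 3; order 3: 4.
Total: 8.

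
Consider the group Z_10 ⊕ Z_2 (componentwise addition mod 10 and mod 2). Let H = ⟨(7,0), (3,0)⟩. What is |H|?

10

|⟨(7,0)⟩| = 10 and |⟨(3,0)⟩| = 10, so |H| is a multiple of lcm(10, 10) = 10 and divides |G| = 20.
Closing under the operation: H = {(0,0), (1,0), (2,0), (3,0), (4,0), (5,0), (6,0), (7,0), (8,0), (9,0)}, so |H| = 10.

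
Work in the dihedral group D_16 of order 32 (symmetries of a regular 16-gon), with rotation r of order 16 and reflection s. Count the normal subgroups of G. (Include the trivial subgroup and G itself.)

G has 36 subgroups. Checking conjugation-invariance by order — order 1: 1/1 normal; order 2: 1/17 normal; order 4: 1/9 normal; order 8: 1/5 normal; order 16: 3/3 normal; order 32: 1/1 normal.
Total normal subgroups: 8.

8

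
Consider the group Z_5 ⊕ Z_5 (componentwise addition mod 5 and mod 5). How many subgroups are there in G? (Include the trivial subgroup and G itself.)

8

|G| = 25, so by Lagrange every subgroup order divides 25. Divisors: 1, 5, 25.
Subgroups by order — order 1: 1; order 5: 6; order 25: 1.
Total: 1 + 6 + 1 = 8.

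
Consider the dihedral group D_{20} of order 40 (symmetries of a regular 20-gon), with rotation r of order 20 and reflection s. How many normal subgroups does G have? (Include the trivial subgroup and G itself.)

9

G has 48 subgroups. Checking conjugation-invariance by order — order 1: 1/1 normal; order 2: 1/21 normal; order 4: 1/11 normal; order 5: 1/1 normal; order 8: 0/5 normal; order 10: 1/5 normal; order 20: 3/3 normal; order 40: 1/1 normal.
Total normal subgroups: 9.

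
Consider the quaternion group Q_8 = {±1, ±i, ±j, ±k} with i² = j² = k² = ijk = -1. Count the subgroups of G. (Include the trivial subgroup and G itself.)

6

|G| = 8, so by Lagrange every subgroup order divides 8. Divisors: 1, 2, 4, 8.
Subgroups by order — order 1: 1; order 2: 1; order 4: 3; order 8: 1.
Total: 1 + 1 + 3 + 1 = 6.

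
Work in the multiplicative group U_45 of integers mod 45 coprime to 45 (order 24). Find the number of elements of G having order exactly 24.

0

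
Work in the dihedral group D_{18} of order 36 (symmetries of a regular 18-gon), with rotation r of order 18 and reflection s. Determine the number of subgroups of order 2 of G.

|G| = 36 and 2 | 36, so subgroups of order 2 are possible by Lagrange.
The subgroups of order 2 are: {e, r^10s}; {e, r^11s}; {e, r^12s}; {e, r^13s}; … (19 in all).
So G has 19 subgroups of order 2.

19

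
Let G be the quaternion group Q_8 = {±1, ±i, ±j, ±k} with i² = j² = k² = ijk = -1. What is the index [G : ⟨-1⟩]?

4

|⟨-1⟩| = 2 and |G| = 8.
By Lagrange, [G : H] = |G|/|H| = 8/2 = 4.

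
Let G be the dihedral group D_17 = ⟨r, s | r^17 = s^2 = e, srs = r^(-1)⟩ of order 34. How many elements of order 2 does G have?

17

Enumerating element orders in G gives 17 elements of order 2.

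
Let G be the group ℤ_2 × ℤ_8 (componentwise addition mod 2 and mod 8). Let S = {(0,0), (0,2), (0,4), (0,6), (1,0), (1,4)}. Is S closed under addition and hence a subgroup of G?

No

|S| = 6 does not divide |G| = 16, so by Lagrange S is not a subgroup.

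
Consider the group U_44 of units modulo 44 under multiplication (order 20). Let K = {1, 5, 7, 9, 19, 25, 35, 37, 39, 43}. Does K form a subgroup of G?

Yes

|K| = 10 divides |G| = 20, consistent with Lagrange.
K contains the identity, every element's inverse is in K, and K is closed under ·: it is a subgroup.
In fact K = ⟨35⟩.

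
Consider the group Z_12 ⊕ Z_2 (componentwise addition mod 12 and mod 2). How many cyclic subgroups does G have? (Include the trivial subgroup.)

12

A cyclic subgroup of order d is generated by each of its φ(d) elements of order d, so the cyclic subgroups of order d number (#elements of order d)/φ(d).
Cyclic subgroups by order — order 1: 1; order 2: 3; order 3: 1; order 4: 2; order 6: 3; order 12: 2.
Total: 12.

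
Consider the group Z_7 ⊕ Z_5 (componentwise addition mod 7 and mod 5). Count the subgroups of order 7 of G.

1

|G| = 35 and 7 | 35, so subgroups of order 7 are possible by Lagrange.
The subgroups of order 7 are: {(0,0), (1,0), (2,0), (3,0), (4,0), (5,0), (6,0)}.
So G has 1 subgroup of order 7.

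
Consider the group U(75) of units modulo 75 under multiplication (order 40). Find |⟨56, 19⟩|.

|⟨56⟩| = 10 and |⟨19⟩| = 10, so |H| is a multiple of lcm(10, 10) = 10 and divides |G| = 40.
Closing under the operation: H = {1, 4, 11, 14, 16, 19, 26, 29, 31, 34, 41, 44, 46, 49, 56, 59, 61, 64, 71, 74}, so |H| = 20.

20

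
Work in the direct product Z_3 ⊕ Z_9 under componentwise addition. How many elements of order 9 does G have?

An element (a,b) has order lcm(ord(a), ord(b)); count pairs with lcm equal to 9.
Enumerating gives 18 such elements.

18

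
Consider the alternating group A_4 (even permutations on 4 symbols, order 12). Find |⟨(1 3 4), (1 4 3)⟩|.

|⟨(1 3 4)⟩| = 3 and |⟨(1 4 3)⟩| = 3, so |H| is a multiple of lcm(3, 3) = 3 and divides |G| = 12.
Closing under the operation: H = {e, (1 3 4), (1 4 3)}, so |H| = 3.

3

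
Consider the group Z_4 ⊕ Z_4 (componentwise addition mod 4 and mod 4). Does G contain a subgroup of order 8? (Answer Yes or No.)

8 | 16. A subgroup of order 8 is {(0,0), (0,1), (0,2), (0,3), (2,0), (2,1), (2,2), (2,3)}.

Yes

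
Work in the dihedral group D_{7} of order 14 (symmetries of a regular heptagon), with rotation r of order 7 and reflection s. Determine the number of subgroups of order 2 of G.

7

|G| = 14 and 2 | 14, so subgroups of order 2 are possible by Lagrange.
The subgroups of order 2 are: {e, r^2s}; {e, r^3s}; {e, r^4s}; {e, r^5s}; … (7 in all).
So G has 7 subgroups of order 2.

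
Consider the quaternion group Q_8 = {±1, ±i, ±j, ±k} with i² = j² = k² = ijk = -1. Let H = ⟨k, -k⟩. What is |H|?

4

|⟨k⟩| = 4 and |⟨-k⟩| = 4, so |H| is a multiple of lcm(4, 4) = 4 and divides |G| = 8.
Closing under the operation: H = {1, -1, k, -k}, so |H| = 4.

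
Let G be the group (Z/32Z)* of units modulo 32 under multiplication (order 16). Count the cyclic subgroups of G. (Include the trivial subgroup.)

8

Group the elements of G by the cyclic subgroup they generate; each cyclic subgroup of order d accounts for φ(d) elements.
Cyclic subgroups by order — order 1: 1; order 2: 3; order 4: 2; order 8: 2.
Total: 8.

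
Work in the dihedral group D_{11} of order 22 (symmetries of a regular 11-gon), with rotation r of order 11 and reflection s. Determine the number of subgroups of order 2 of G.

11

|G| = 22 and 2 | 22, so subgroups of order 2 are possible by Lagrange.
The subgroups of order 2 are: {e, r^10s}; {e, r^2s}; {e, r^3s}; {e, r^4s}; … (11 in all).
So G has 11 subgroups of order 2.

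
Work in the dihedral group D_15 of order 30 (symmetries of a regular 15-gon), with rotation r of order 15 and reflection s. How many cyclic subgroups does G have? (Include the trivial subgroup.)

19

Group the elements of G by the cyclic subgroup they generate; each cyclic subgroup of order d accounts for φ(d) elements.
Cyclic subgroups by order — order 1: 1; order 2: 15; order 3: 1; order 5: 1; order 15: 1.
Total: 19.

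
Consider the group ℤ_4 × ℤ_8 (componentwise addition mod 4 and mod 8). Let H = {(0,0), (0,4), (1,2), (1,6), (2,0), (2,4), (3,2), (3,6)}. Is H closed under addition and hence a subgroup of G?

|H| = 8 divides |G| = 32, consistent with Lagrange.
H contains the identity, every element's inverse is in H, and H is closed under +: it is a subgroup.

Yes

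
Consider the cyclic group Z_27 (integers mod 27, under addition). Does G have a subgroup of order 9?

Yes

9 | 27. A subgroup of order 9 is {0, 3, 6, 9, 12, 15, 18, 21, 24}.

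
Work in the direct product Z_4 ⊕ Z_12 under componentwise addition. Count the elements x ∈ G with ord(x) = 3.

2

An element (a,b) has order lcm(ord(a), ord(b)); count pairs with lcm equal to 3.
Enumerating gives 2 such elements.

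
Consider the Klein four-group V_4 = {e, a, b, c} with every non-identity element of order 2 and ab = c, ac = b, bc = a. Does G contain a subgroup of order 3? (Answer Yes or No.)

3 does not divide |G| = 4, so by Lagrange no subgroup of order 3 exists.

No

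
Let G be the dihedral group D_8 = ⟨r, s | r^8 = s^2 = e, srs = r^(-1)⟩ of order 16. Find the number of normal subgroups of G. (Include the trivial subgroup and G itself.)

7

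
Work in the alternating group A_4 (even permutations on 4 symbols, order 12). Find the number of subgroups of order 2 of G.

3

|G| = 12 and 2 | 12, so subgroups of order 2 are possible by Lagrange.
The subgroups of order 2 are: {e, (1 2)(3 4)}; {e, (1 3)(2 4)}; {e, (1 4)(2 3)}.
So G has 3 subgroups of order 2.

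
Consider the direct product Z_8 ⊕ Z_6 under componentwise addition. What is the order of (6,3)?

4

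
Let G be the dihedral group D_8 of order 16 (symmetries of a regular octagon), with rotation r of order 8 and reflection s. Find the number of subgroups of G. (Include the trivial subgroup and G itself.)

|G| = 16, so by Lagrange every subgroup order divides 16. Divisors: 1, 2, 4, 8, 16.
Subgroups by order — order 1: 1; order 2: 9; order 4: 5; order 8: 3; order 16: 1.
Total: 1 + 9 + 5 + 3 + 1 = 19.

19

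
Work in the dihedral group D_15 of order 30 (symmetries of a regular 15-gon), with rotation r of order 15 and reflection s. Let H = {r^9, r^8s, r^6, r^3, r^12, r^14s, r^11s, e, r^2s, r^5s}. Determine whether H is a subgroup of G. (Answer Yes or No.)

Yes

|H| = 10 divides |G| = 30, consistent with Lagrange.
H contains the identity, every element's inverse is in H, and H is closed under ·: it is a subgroup.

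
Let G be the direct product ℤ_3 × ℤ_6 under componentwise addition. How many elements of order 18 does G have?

An element (a,b) has order lcm(ord(a), ord(b)); count pairs with lcm equal to 18.
Enumerating gives 0 such elements.

0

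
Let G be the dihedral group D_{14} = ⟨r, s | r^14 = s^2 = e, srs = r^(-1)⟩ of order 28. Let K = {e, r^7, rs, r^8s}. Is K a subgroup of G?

|K| = 4 divides |G| = 28, consistent with Lagrange.
K contains the identity, every element's inverse is in K, and K is closed under ·: it is a subgroup.

Yes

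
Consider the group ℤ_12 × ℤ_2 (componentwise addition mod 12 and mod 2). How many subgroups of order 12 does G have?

|G| = 24 and 12 | 24, so subgroups of order 12 are possible by Lagrange.
The subgroups of order 12 are: {(0,0), (0,1), (2,0), (2,1), (4,0), (4,1), (6,0), (6,1), (8,0), (8,1), (10,0), (10,1)}; {(0,0), (1,0), (2,0), (3,0), (4,0), (5,0), (6,0), (7,0), (8,0), (9,0), (10,0), (11,0)}; {(0,0), (1,1), (2,0), (3,1), (4,0), (5,1), (6,0), (7,1), (8,0), (9,1), (10,0), (11,1)}.
So G has 3 subgroups of order 12.

3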